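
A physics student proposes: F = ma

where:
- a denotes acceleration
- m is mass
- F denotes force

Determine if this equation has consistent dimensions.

Yes

a (acceleration) has dimensions [L T^-2].
m (mass) has dimensions [M].
F (force) has dimensions [L M T^-2].

Left side: [L M T^-2]
Right side: [L M T^-2]

Both sides have the same dimensions, so the equation is dimensionally consistent.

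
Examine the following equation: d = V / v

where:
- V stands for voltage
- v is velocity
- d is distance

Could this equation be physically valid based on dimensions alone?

No

V (voltage) has dimensions [I^-1 L^2 M T^-3].
v (velocity) has dimensions [L T^-1].
d (distance) has dimensions [L].

Left side: [L]
Right side: [I^-1 L M T^-2]

The two sides have different dimensions, so the equation is NOT dimensionally consistent.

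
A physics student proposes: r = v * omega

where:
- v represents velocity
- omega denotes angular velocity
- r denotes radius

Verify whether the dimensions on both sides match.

No

v (velocity) has dimensions [L T^-1].
omega (angular velocity) has dimensions [T^-1].
r (radius) has dimensions [L].

Left side: [L]
Right side: [L T^-2]

The two sides have different dimensions, so the equation is NOT dimensionally consistent.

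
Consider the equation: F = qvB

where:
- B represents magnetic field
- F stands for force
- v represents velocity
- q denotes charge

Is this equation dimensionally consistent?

Yes

B (magnetic field) has dimensions [I^-1 M T^-2].
F (force) has dimensions [L M T^-2].
v (velocity) has dimensions [L T^-1].
q (charge) has dimensions [I T].

Left side: [L M T^-2]
Right side: [L M T^-2]

Both sides have the same dimensions, so the equation is dimensionally consistent.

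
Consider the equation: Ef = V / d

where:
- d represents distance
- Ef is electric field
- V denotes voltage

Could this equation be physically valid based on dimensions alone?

Yes

d (distance) has dimensions [L].
Ef (electric field) has dimensions [I^-1 L M T^-3].
V (voltage) has dimensions [I^-1 L^2 M T^-3].

Left side: [I^-1 L M T^-3]
Right side: [I^-1 L M T^-3]

Both sides have the same dimensions, so the equation is dimensionally consistent.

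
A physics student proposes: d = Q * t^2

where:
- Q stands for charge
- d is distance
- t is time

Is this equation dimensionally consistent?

No

Q (charge) has dimensions [I T].
d (distance) has dimensions [L].
t (time) has dimensions [T].

Left side: [L]
Right side: [I T^3]

The two sides have different dimensions, so the equation is NOT dimensionally consistent.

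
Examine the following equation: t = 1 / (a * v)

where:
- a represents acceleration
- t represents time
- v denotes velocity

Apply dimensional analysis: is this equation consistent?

No

a (acceleration) has dimensions [L T^-2].
t (time) has dimensions [T].
v (velocity) has dimensions [L T^-1].

Left side: [T]
Right side: [L^-2 T^3]

The two sides have different dimensions, so the equation is NOT dimensionally consistent.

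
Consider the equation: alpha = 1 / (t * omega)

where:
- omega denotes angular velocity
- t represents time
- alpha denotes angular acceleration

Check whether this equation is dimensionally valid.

No

omega (angular velocity) has dimensions [T^-1].
t (time) has dimensions [T].
alpha (angular acceleration) has dimensions [T^-2].

Left side: [T^-2]
Right side: [dimensionless]

The two sides have different dimensions, so the equation is NOT dimensionally consistent.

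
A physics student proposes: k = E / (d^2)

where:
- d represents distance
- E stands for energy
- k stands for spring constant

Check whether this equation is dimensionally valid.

Yes

d (distance) has dimensions [L].
E (energy) has dimensions [L^2 M T^-2].
k (spring constant) has dimensions [M T^-2].

Left side: [M T^-2]
Right side: [M T^-2]

Both sides have the same dimensions, so the equation is dimensionally consistent.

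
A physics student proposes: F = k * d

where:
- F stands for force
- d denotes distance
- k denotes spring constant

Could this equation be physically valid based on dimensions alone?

Yes

F (force) has dimensions [L M T^-2].
d (distance) has dimensions [L].
k (spring constant) has dimensions [M T^-2].

Left side: [L M T^-2]
Right side: [L M T^-2]

Both sides have the same dimensions, so the equation is dimensionally consistent.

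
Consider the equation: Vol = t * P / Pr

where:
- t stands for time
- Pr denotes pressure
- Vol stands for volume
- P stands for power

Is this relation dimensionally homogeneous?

Yes

t (time) has dimensions [T].
Pr (pressure) has dimensions [L^-1 M T^-2].
Vol (volume) has dimensions [L^3].
P (power) has dimensions [L^2 M T^-3].

Left side: [L^3]
Right side: [L^3]

Both sides have the same dimensions, so the equation is dimensionally consistent.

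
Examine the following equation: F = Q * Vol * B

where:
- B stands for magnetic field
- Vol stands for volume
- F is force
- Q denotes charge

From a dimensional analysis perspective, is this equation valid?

No

B (magnetic field) has dimensions [I^-1 M T^-2].
Vol (volume) has dimensions [L^3].
F (force) has dimensions [L M T^-2].
Q (charge) has dimensions [I T].

Left side: [L M T^-2]
Right side: [L^3 M T^-1]

The two sides have different dimensions, so the equation is NOT dimensionally consistent.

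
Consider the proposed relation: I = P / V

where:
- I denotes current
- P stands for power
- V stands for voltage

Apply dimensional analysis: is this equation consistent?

Yes

I (current) has dimensions [I].
P (power) has dimensions [L^2 M T^-3].
V (voltage) has dimensions [I^-1 L^2 M T^-3].

Left side: [I]
Right side: [I]

Both sides have the same dimensions, so the equation is dimensionally consistent.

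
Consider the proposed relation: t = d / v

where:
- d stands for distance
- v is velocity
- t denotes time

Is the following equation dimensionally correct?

Yes

d (distance) has dimensions [L].
v (velocity) has dimensions [L T^-1].
t (time) has dimensions [T].

Left side: [T]
Right side: [T]

Both sides have the same dimensions, so the equation is dimensionally consistent.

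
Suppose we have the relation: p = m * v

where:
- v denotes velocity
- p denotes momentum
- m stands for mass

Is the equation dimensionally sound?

Yes

v (velocity) has dimensions [L T^-1].
p (momentum) has dimensions [L M T^-1].
m (mass) has dimensions [M].

Left side: [L M T^-1]
Right side: [L M T^-1]

Both sides have the same dimensions, so the equation is dimensionally consistent.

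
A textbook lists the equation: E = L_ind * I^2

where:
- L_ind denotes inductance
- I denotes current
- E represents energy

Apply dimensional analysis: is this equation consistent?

Yes

L_ind (inductance) has dimensions [I^-2 L^2 M T^-2].
I (current) has dimensions [I].
E (energy) has dimensions [L^2 M T^-2].

Left side: [L^2 M T^-2]
Right side: [L^2 M T^-2]

Both sides have the same dimensions, so the equation is dimensionally consistent.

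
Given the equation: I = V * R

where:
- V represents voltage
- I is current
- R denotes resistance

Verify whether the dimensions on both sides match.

No

V (voltage) has dimensions [I^-1 L^2 M T^-3].
I (current) has dimensions [I].
R (resistance) has dimensions [I^-2 L^2 M T^-3].

Left side: [I]
Right side: [I^-3 L^4 M^2 T^-6]

The two sides have different dimensions, so the equation is NOT dimensionally consistent.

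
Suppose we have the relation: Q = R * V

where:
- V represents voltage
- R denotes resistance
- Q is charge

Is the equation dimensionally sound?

No

V (voltage) has dimensions [I^-1 L^2 M T^-3].
R (resistance) has dimensions [I^-2 L^2 M T^-3].
Q (charge) has dimensions [I T].

Left side: [I T]
Right side: [I^-3 L^4 M^2 T^-6]

The two sides have different dimensions, so the equation is NOT dimensionally consistent.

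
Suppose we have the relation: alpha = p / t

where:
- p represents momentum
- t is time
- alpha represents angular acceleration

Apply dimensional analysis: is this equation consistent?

No

p (momentum) has dimensions [L M T^-1].
t (time) has dimensions [T].
alpha (angular acceleration) has dimensions [T^-2].

Left side: [T^-2]
Right side: [L M T^-2]

The two sides have different dimensions, so the equation is NOT dimensionally consistent.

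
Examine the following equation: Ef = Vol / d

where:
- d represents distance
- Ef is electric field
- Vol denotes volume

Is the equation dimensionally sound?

No

d (distance) has dimensions [L].
Ef (electric field) has dimensions [I^-1 L M T^-3].
Vol (volume) has dimensions [L^3].

Left side: [I^-1 L M T^-3]
Right side: [L^2]

The two sides have different dimensions, so the equation is NOT dimensionally consistent.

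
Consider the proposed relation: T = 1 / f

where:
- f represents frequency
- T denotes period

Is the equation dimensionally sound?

Yes

f (frequency) has dimensions [T^-1].
T (period) has dimensions [T].

Left side: [T]
Right side: [T]

Both sides have the same dimensions, so the equation is dimensionally consistent.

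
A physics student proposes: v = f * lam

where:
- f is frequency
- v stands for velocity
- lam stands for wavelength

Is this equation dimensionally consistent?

Yes

f (frequency) has dimensions [T^-1].
v (velocity) has dimensions [L T^-1].
lam (wavelength) has dimensions [L].

Left side: [L T^-1]
Right side: [L T^-1]

Both sides have the same dimensions, so the equation is dimensionally consistent.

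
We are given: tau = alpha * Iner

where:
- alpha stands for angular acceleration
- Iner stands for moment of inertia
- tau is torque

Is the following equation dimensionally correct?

Yes

alpha (angular acceleration) has dimensions [T^-2].
Iner (moment of inertia) has dimensions [L^2 M].
tau (torque) has dimensions [L^2 M T^-2].

Left side: [L^2 M T^-2]
Right side: [L^2 M T^-2]

Both sides have the same dimensions, so the equation is dimensionally consistent.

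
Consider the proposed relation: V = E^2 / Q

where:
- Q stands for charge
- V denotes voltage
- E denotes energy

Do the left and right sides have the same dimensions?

No

Q (charge) has dimensions [I T].
V (voltage) has dimensions [I^-1 L^2 M T^-3].
E (energy) has dimensions [L^2 M T^-2].

Left side: [I^-1 L^2 M T^-3]
Right side: [I^-1 L^4 M^2 T^-5]

The two sides have different dimensions, so the equation is NOT dimensionally consistent.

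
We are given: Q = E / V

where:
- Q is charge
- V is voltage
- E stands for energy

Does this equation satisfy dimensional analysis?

Yes

Q (charge) has dimensions [I T].
V (voltage) has dimensions [I^-1 L^2 M T^-3].
E (energy) has dimensions [L^2 M T^-2].

Left side: [I T]
Right side: [I T]

Both sides have the same dimensions, so the equation is dimensionally consistent.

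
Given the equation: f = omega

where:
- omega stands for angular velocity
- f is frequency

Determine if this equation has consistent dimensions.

Yes

omega (angular velocity) has dimensions [T^-1].
f (frequency) has dimensions [T^-1].

Left side: [T^-1]
Right side: [T^-1]

Both sides have the same dimensions, so the equation is dimensionally consistent.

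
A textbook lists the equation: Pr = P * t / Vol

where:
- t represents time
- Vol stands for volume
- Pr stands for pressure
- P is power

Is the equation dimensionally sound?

Yes

t (time) has dimensions [T].
Vol (volume) has dimensions [L^3].
Pr (pressure) has dimensions [L^-1 M T^-2].
P (power) has dimensions [L^2 M T^-3].

Left side: [L^-1 M T^-2]
Right side: [L^-1 M T^-2]

Both sides have the same dimensions, so the equation is dimensionally consistent.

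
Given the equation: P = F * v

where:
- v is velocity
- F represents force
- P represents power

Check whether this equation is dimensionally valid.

Yes

v (velocity) has dimensions [L T^-1].
F (force) has dimensions [L M T^-2].
P (power) has dimensions [L^2 M T^-3].

Left side: [L^2 M T^-3]
Right side: [L^2 M T^-3]

Both sides have the same dimensions, so the equation is dimensionally consistent.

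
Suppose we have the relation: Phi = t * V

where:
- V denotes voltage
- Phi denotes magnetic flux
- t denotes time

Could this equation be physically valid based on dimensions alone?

Yes

V (voltage) has dimensions [I^-1 L^2 M T^-3].
Phi (magnetic flux) has dimensions [I^-1 L^2 M T^-2].
t (time) has dimensions [T].

Left side: [I^-1 L^2 M T^-2]
Right side: [I^-1 L^2 M T^-2]

Both sides have the same dimensions, so the equation is dimensionally consistent.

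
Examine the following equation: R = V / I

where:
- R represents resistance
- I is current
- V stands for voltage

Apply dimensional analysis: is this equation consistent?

Yes

R (resistance) has dimensions [I^-2 L^2 M T^-3].
I (current) has dimensions [I].
V (voltage) has dimensions [I^-1 L^2 M T^-3].

Left side: [I^-2 L^2 M T^-3]
Right side: [I^-2 L^2 M T^-3]

Both sides have the same dimensions, so the equation is dimensionally consistent.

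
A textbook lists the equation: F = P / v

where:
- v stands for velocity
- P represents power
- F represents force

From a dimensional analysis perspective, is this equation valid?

Yes

v (velocity) has dimensions [L T^-1].
P (power) has dimensions [L^2 M T^-3].
F (force) has dimensions [L M T^-2].

Left side: [L M T^-2]
Right side: [L M T^-2]

Both sides have the same dimensions, so the equation is dimensionally consistent.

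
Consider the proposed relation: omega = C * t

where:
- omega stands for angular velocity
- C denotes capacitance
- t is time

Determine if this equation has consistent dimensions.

No

omega (angular velocity) has dimensions [T^-1].
C (capacitance) has dimensions [I^2 L^-2 M^-1 T^4].
t (time) has dimensions [T].

Left side: [T^-1]
Right side: [I^2 L^-2 M^-1 T^5]

The two sides have different dimensions, so the equation is NOT dimensionally consistent.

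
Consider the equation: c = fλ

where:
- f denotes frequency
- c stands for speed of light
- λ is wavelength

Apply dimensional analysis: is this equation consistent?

Yes

f (frequency) has dimensions [T^-1].
c (speed of light) has dimensions [L T^-1].
λ (wavelength) has dimensions [L].

Left side: [L T^-1]
Right side: [L T^-1]

Both sides have the same dimensions, so the equation is dimensionally consistent.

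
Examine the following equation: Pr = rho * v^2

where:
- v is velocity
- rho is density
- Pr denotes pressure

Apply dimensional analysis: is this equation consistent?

Yes

v (velocity) has dimensions [L T^-1].
rho (density) has dimensions [L^-3 M].
Pr (pressure) has dimensions [L^-1 M T^-2].

Left side: [L^-1 M T^-2]
Right side: [L^-1 M T^-2]

Both sides have the same dimensions, so the equation is dimensionally consistent.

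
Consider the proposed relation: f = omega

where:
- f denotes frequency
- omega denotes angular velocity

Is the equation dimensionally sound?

Yes

f (frequency) has dimensions [T^-1].
omega (angular velocity) has dimensions [T^-1].

Left side: [T^-1]
Right side: [T^-1]

Both sides have the same dimensions, so the equation is dimensionally consistent.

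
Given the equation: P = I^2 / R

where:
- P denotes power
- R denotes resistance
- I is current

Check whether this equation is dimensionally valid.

No

P (power) has dimensions [L^2 M T^-3].
R (resistance) has dimensions [I^-2 L^2 M T^-3].
I (current) has dimensions [I].

Left side: [L^2 M T^-3]
Right side: [I^4 L^-2 M^-1 T^3]

The two sides have different dimensions, so the equation is NOT dimensionally consistent.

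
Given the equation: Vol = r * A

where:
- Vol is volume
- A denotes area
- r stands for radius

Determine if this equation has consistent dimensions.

Yes

Vol (volume) has dimensions [L^3].
A (area) has dimensions [L^2].
r (radius) has dimensions [L].

Left side: [L^3]
Right side: [L^3]

Both sides have the same dimensions, so the equation is dimensionally consistent.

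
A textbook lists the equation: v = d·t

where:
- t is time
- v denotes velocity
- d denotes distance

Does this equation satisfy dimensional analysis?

No

t (time) has dimensions [T].
v (velocity) has dimensions [L T^-1].
d (distance) has dimensions [L].

Left side: [L T^-1]
Right side: [L T]

The two sides have different dimensions, so the equation is NOT dimensionally consistent.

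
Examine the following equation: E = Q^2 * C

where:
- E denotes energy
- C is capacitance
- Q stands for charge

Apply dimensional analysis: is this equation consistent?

No

E (energy) has dimensions [L^2 M T^-2].
C (capacitance) has dimensions [I^2 L^-2 M^-1 T^4].
Q (charge) has dimensions [I T].

Left side: [L^2 M T^-2]
Right side: [I^4 L^-2 M^-1 T^6]

The two sides have different dimensions, so the equation is NOT dimensionally consistent.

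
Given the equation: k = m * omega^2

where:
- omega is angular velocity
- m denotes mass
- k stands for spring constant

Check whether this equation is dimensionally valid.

Yes

omega (angular velocity) has dimensions [T^-1].
m (mass) has dimensions [M].
k (spring constant) has dimensions [M T^-2].

Left side: [M T^-2]
Right side: [M T^-2]

Both sides have the same dimensions, so the equation is dimensionally consistent.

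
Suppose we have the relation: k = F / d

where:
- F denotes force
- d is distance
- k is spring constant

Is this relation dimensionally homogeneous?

Yes

F (force) has dimensions [L M T^-2].
d (distance) has dimensions [L].
k (spring constant) has dimensions [M T^-2].

Left side: [M T^-2]
Right side: [M T^-2]

Both sides have the same dimensions, so the equation is dimensionally consistent.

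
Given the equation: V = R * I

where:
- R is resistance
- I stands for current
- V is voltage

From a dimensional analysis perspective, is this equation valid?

Yes

R (resistance) has dimensions [I^-2 L^2 M T^-3].
I (current) has dimensions [I].
V (voltage) has dimensions [I^-1 L^2 M T^-3].

Left side: [I^-1 L^2 M T^-3]
Right side: [I^-1 L^2 M T^-3]

Both sides have the same dimensions, so the equation is dimensionally consistent.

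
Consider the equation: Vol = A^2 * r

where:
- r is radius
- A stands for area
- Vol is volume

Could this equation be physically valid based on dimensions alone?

No

r (radius) has dimensions [L].
A (area) has dimensions [L^2].
Vol (volume) has dimensions [L^3].

Left side: [L^3]
Right side: [L^5]

The two sides have different dimensions, so the equation is NOT dimensionally consistent.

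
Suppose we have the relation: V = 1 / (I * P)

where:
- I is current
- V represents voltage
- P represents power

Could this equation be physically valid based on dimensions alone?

No

I (current) has dimensions [I].
V (voltage) has dimensions [I^-1 L^2 M T^-3].
P (power) has dimensions [L^2 M T^-3].

Left side: [I^-1 L^2 M T^-3]
Right side: [I^-1 L^-2 M^-1 T^3]

The two sides have different dimensions, so the equation is NOT dimensionally consistent.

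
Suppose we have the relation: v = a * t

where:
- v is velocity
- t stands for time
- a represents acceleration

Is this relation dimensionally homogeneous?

Yes

v (velocity) has dimensions [L T^-1].
t (time) has dimensions [T].
a (acceleration) has dimensions [L T^-2].

Left side: [L T^-1]
Right side: [L T^-1]

Both sides have the same dimensions, so the equation is dimensionally consistent.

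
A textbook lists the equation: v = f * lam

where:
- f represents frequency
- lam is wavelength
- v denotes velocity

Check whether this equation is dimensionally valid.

Yes

f (frequency) has dimensions [T^-1].
lam (wavelength) has dimensions [L].
v (velocity) has dimensions [L T^-1].

Left side: [L T^-1]
Right side: [L T^-1]

Both sides have the same dimensions, so the equation is dimensionally consistent.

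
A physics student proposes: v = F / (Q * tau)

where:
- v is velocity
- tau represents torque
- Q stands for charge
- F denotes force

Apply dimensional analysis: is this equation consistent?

No

v (velocity) has dimensions [L T^-1].
tau (torque) has dimensions [L^2 M T^-2].
Q (charge) has dimensions [I T].
F (force) has dimensions [L M T^-2].

Left side: [L T^-1]
Right side: [I^-1 L^-1 T^-1]

The two sides have different dimensions, so the equation is NOT dimensionally consistent.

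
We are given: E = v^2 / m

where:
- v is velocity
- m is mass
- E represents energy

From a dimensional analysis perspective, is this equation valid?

No

v (velocity) has dimensions [L T^-1].
m (mass) has dimensions [M].
E (energy) has dimensions [L^2 M T^-2].

Left side: [L^2 M T^-2]
Right side: [L^2 M^-1 T^-2]

The two sides have different dimensions, so the equation is NOT dimensionally consistent.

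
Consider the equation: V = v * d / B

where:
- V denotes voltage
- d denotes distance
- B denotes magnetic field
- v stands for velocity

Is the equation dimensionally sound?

No

V (voltage) has dimensions [I^-1 L^2 M T^-3].
d (distance) has dimensions [L].
B (magnetic field) has dimensions [I^-1 M T^-2].
v (velocity) has dimensions [L T^-1].

Left side: [I^-1 L^2 M T^-3]
Right side: [I L^2 M^-1 T]

The two sides have different dimensions, so the equation is NOT dimensionally consistent.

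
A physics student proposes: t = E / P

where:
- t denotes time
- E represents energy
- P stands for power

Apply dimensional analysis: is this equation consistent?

Yes

t (time) has dimensions [T].
E (energy) has dimensions [L^2 M T^-2].
P (power) has dimensions [L^2 M T^-3].

Left side: [T]
Right side: [T]

Both sides have the same dimensions, so the equation is dimensionally consistent.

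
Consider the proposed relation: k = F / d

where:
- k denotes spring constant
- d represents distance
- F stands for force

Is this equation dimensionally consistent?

Yes

k (spring constant) has dimensions [M T^-2].
d (distance) has dimensions [L].
F (force) has dimensions [L M T^-2].

Left side: [M T^-2]
Right side: [M T^-2]

Both sides have the same dimensions, so the equation is dimensionally consistent.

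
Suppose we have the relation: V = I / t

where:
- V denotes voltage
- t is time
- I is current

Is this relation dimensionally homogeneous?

No

V (voltage) has dimensions [I^-1 L^2 M T^-3].
t (time) has dimensions [T].
I (current) has dimensions [I].

Left side: [I^-1 L^2 M T^-3]
Right side: [I T^-1]

The two sides have different dimensions, so the equation is NOT dimensionally consistent.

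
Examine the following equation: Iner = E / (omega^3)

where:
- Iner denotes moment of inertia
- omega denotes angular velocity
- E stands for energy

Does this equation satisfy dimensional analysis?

No

Iner (moment of inertia) has dimensions [L^2 M].
omega (angular velocity) has dimensions [T^-1].
E (energy) has dimensions [L^2 M T^-2].

Left side: [L^2 M]
Right side: [L^2 M T]

The two sides have different dimensions, so the equation is NOT dimensionally consistent.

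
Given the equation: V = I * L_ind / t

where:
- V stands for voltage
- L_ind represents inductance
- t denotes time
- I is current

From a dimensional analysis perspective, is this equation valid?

Yes

V (voltage) has dimensions [I^-1 L^2 M T^-3].
L_ind (inductance) has dimensions [I^-2 L^2 M T^-2].
t (time) has dimensions [T].
I (current) has dimensions [I].

Left side: [I^-1 L^2 M T^-3]
Right side: [I^-1 L^2 M T^-3]

Both sides have the same dimensions, so the equation is dimensionally consistent.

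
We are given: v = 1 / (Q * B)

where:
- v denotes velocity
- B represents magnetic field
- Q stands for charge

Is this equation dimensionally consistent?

No

v (velocity) has dimensions [L T^-1].
B (magnetic field) has dimensions [I^-1 M T^-2].
Q (charge) has dimensions [I T].

Left side: [L T^-1]
Right side: [M^-1 T]

The two sides have different dimensions, so the equation is NOT dimensionally consistent.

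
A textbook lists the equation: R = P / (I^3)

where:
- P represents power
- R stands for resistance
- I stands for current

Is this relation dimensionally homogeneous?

No

P (power) has dimensions [L^2 M T^-3].
R (resistance) has dimensions [I^-2 L^2 M T^-3].
I (current) has dimensions [I].

Left side: [I^-2 L^2 M T^-3]
Right side: [I^-3 L^2 M T^-3]

The two sides have different dimensions, so the equation is NOT dimensionally consistent.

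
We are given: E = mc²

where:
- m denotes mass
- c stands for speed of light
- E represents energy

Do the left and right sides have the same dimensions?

Yes

m (mass) has dimensions [M].
c (speed of light) has dimensions [L T^-1].
E (energy) has dimensions [L^2 M T^-2].

Left side: [L^2 M T^-2]
Right side: [L^2 M T^-2]

Both sides have the same dimensions, so the equation is dimensionally consistent.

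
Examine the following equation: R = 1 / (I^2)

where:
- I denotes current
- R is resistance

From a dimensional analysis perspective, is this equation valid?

No

I (current) has dimensions [I].
R (resistance) has dimensions [I^-2 L^2 M T^-3].

Left side: [I^-2 L^2 M T^-3]
Right side: [I^-2]

The two sides have different dimensions, so the equation is NOT dimensionally consistent.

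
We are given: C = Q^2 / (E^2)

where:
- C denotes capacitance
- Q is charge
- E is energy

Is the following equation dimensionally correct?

No

C (capacitance) has dimensions [I^2 L^-2 M^-1 T^4].
Q (charge) has dimensions [I T].
E (energy) has dimensions [L^2 M T^-2].

Left side: [I^2 L^-2 M^-1 T^4]
Right side: [I^2 L^-4 M^-2 T^6]

The two sides have different dimensions, so the equation is NOT dimensionally consistent.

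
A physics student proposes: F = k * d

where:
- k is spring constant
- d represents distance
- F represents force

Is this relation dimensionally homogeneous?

Yes

k (spring constant) has dimensions [M T^-2].
d (distance) has dimensions [L].
F (force) has dimensions [L M T^-2].

Left side: [L M T^-2]
Right side: [L M T^-2]

Both sides have the same dimensions, so the equation is dimensionally consistent.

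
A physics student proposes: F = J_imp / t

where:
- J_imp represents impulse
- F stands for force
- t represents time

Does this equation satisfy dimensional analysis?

Yes

J_imp (impulse) has dimensions [L M T^-1].
F (force) has dimensions [L M T^-2].
t (time) has dimensions [T].

Left side: [L M T^-2]
Right side: [L M T^-2]

Both sides have the same dimensions, so the equation is dimensionally consistent.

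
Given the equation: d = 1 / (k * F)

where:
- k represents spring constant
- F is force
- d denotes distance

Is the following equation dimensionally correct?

No

k (spring constant) has dimensions [M T^-2].
F (force) has dimensions [L M T^-2].
d (distance) has dimensions [L].

Left side: [L]
Right side: [L^-1 M^-2 T^4]

The two sides have different dimensions, so the equation is NOT dimensionally consistent.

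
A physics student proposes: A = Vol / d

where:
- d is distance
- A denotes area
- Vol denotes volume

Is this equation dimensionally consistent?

Yes

d (distance) has dimensions [L].
A (area) has dimensions [L^2].
Vol (volume) has dimensions [L^3].

Left side: [L^2]
Right side: [L^2]

Both sides have the same dimensions, so the equation is dimensionally consistent.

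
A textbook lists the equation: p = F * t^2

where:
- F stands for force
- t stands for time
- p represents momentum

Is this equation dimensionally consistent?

No

F (force) has dimensions [L M T^-2].
t (time) has dimensions [T].
p (momentum) has dimensions [L M T^-1].

Left side: [L M T^-1]
Right side: [L M]

The two sides have different dimensions, so the equation is NOT dimensionally consistent.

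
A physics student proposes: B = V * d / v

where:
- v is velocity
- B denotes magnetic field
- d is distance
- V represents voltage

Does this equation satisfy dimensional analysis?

No

v (velocity) has dimensions [L T^-1].
B (magnetic field) has dimensions [I^-1 M T^-2].
d (distance) has dimensions [L].
V (voltage) has dimensions [I^-1 L^2 M T^-3].

Left side: [I^-1 M T^-2]
Right side: [I^-1 L^2 M T^-2]

The two sides have different dimensions, so the equation is NOT dimensionally consistent.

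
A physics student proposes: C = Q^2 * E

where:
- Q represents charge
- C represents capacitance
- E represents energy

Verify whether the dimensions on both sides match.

No

Q (charge) has dimensions [I T].
C (capacitance) has dimensions [I^2 L^-2 M^-1 T^4].
E (energy) has dimensions [L^2 M T^-2].

Left side: [I^2 L^-2 M^-1 T^4]
Right side: [I^2 L^2 M]

The two sides have different dimensions, so the equation is NOT dimensionally consistent.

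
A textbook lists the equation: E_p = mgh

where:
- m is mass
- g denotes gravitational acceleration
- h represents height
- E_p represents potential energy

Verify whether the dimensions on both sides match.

Yes

m (mass) has dimensions [M].
g (gravitational acceleration) has dimensions [L T^-2].
h (height) has dimensions [L].
E_p (potential energy) has dimensions [L^2 M T^-2].

Left side: [L^2 M T^-2]
Right side: [L^2 M T^-2]

Both sides have the same dimensions, so the equation is dimensionally consistent.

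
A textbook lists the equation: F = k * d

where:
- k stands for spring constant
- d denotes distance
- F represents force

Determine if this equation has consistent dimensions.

Yes

k (spring constant) has dimensions [M T^-2].
d (distance) has dimensions [L].
F (force) has dimensions [L M T^-2].

Left side: [L M T^-2]
Right side: [L M T^-2]

Both sides have the same dimensions, so the equation is dimensionally consistent.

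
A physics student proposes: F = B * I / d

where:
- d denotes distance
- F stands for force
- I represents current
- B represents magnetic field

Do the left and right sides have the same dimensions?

No

d (distance) has dimensions [L].
F (force) has dimensions [L M T^-2].
I (current) has dimensions [I].
B (magnetic field) has dimensions [I^-1 M T^-2].

Left side: [L M T^-2]
Right side: [L^-1 M T^-2]

The two sides have different dimensions, so the equation is NOT dimensionally consistent.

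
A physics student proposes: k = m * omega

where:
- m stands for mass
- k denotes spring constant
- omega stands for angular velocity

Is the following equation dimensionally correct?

No

m (mass) has dimensions [M].
k (spring constant) has dimensions [M T^-2].
omega (angular velocity) has dimensions [T^-1].

Left side: [M T^-2]
Right side: [M T^-1]

The two sides have different dimensions, so the equation is NOT dimensionally consistent.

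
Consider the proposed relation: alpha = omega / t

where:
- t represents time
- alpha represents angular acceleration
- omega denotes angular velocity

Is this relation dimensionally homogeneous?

Yes

t (time) has dimensions [T].
alpha (angular acceleration) has dimensions [T^-2].
omega (angular velocity) has dimensions [T^-1].

Left side: [T^-2]
Right side: [T^-2]

Both sides have the same dimensions, so the equation is dimensionally consistent.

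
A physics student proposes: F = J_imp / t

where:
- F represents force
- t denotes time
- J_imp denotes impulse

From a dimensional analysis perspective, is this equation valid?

Yes

F (force) has dimensions [L M T^-2].
t (time) has dimensions [T].
J_imp (impulse) has dimensions [L M T^-1].

Left side: [L M T^-2]
Right side: [L M T^-2]

Both sides have the same dimensions, so the equation is dimensionally consistent.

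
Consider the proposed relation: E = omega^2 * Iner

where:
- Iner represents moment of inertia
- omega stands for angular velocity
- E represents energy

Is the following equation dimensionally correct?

Yes

Iner (moment of inertia) has dimensions [L^2 M].
omega (angular velocity) has dimensions [T^-1].
E (energy) has dimensions [L^2 M T^-2].

Left side: [L^2 M T^-2]
Right side: [L^2 M T^-2]

Both sides have the same dimensions, so the equation is dimensionally consistent.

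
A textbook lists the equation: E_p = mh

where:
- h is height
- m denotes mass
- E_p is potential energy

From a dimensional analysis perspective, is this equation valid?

No

h (height) has dimensions [L].
m (mass) has dimensions [M].
E_p (potential energy) has dimensions [L^2 M T^-2].

Left side: [L^2 M T^-2]
Right side: [L M]

The two sides have different dimensions, so the equation is NOT dimensionally consistent.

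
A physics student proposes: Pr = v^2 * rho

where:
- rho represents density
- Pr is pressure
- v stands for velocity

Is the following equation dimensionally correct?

Yes

rho (density) has dimensions [L^-3 M].
Pr (pressure) has dimensions [L^-1 M T^-2].
v (velocity) has dimensions [L T^-1].

Left side: [L^-1 M T^-2]
Right side: [L^-1 M T^-2]

Both sides have the same dimensions, so the equation is dimensionally consistent.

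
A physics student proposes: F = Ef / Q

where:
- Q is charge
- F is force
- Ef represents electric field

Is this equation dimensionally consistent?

No

Q (charge) has dimensions [I T].
F (force) has dimensions [L M T^-2].
Ef (electric field) has dimensions [I^-1 L M T^-3].

Left side: [L M T^-2]
Right side: [I^-2 L M T^-4]

The two sides have different dimensions, so the equation is NOT dimensionally consistent.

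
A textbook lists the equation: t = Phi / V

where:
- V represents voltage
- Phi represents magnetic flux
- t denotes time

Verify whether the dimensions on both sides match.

Yes

V (voltage) has dimensions [I^-1 L^2 M T^-3].
Phi (magnetic flux) has dimensions [I^-1 L^2 M T^-2].
t (time) has dimensions [T].

Left side: [T]
Right side: [T]

Both sides have the same dimensions, so the equation is dimensionally consistent.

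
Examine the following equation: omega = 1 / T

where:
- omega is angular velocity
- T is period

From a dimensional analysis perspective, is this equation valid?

Yes

omega (angular velocity) has dimensions [T^-1].
T (period) has dimensions [T].

Left side: [T^-1]
Right side: [T^-1]

Both sides have the same dimensions, so the equation is dimensionally consistent.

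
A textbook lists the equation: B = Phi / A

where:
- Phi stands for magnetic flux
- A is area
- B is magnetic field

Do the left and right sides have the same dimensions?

Yes

Phi (magnetic flux) has dimensions [I^-1 L^2 M T^-2].
A (area) has dimensions [L^2].
B (magnetic field) has dimensions [I^-1 M T^-2].

Left side: [I^-1 M T^-2]
Right side: [I^-1 M T^-2]

Both sides have the same dimensions, so the equation is dimensionally consistent.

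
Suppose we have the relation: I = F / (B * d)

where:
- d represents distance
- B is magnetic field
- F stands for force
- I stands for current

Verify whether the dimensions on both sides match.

Yes

d (distance) has dimensions [L].
B (magnetic field) has dimensions [I^-1 M T^-2].
F (force) has dimensions [L M T^-2].
I (current) has dimensions [I].

Left side: [I]
Right side: [I]

Both sides have the same dimensions, so the equation is dimensionally consistent.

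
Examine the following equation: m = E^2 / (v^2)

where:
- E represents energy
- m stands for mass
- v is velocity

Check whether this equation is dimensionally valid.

No

E (energy) has dimensions [L^2 M T^-2].
m (mass) has dimensions [M].
v (velocity) has dimensions [L T^-1].

Left side: [M]
Right side: [L^2 M^2 T^-2]

The two sides have different dimensions, so the equation is NOT dimensionally consistent.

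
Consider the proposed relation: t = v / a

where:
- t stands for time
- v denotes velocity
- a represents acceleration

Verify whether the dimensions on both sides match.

Yes

t (time) has dimensions [T].
v (velocity) has dimensions [L T^-1].
a (acceleration) has dimensions [L T^-2].

Left side: [T]
Right side: [T]

Both sides have the same dimensions, so the equation is dimensionally consistent.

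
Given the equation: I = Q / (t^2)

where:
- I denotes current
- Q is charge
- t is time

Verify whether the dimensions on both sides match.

No

I (current) has dimensions [I].
Q (charge) has dimensions [I T].
t (time) has dimensions [T].

Left side: [I]
Right side: [I T^-1]

The two sides have different dimensions, so the equation is NOT dimensionally consistent.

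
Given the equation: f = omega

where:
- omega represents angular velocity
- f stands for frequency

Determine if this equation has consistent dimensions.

Yes

omega (angular velocity) has dimensions [T^-1].
f (frequency) has dimensions [T^-1].

Left side: [T^-1]
Right side: [T^-1]

Both sides have the same dimensions, so the equation is dimensionally consistent.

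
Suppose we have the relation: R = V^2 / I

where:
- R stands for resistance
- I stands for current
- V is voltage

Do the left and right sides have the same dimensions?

No

R (resistance) has dimensions [I^-2 L^2 M T^-3].
I (current) has dimensions [I].
V (voltage) has dimensions [I^-1 L^2 M T^-3].

Left side: [I^-2 L^2 M T^-3]
Right side: [I^-3 L^4 M^2 T^-6]

The two sides have different dimensions, so the equation is NOT dimensionally consistent.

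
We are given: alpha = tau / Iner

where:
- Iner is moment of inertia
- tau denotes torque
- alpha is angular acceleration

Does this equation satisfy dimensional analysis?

Yes

Iner (moment of inertia) has dimensions [L^2 M].
tau (torque) has dimensions [L^2 M T^-2].
alpha (angular acceleration) has dimensions [T^-2].

Left side: [T^-2]
Right side: [T^-2]

Both sides have the same dimensions, so the equation is dimensionally consistent.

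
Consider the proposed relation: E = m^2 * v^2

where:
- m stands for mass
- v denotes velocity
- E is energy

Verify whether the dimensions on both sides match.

No

m (mass) has dimensions [M].
v (velocity) has dimensions [L T^-1].
E (energy) has dimensions [L^2 M T^-2].

Left side: [L^2 M T^-2]
Right side: [L^2 M^2 T^-2]

The two sides have different dimensions, so the equation is NOT dimensionally consistent.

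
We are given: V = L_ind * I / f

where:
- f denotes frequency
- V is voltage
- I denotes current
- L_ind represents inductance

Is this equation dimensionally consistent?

No

f (frequency) has dimensions [T^-1].
V (voltage) has dimensions [I^-1 L^2 M T^-3].
I (current) has dimensions [I].
L_ind (inductance) has dimensions [I^-2 L^2 M T^-2].

Left side: [I^-1 L^2 M T^-3]
Right side: [I^-1 L^2 M T^-1]

The two sides have different dimensions, so the equation is NOT dimensionally consistent.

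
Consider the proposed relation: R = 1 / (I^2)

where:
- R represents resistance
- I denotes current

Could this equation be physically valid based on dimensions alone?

No

R (resistance) has dimensions [I^-2 L^2 M T^-3].
I (current) has dimensions [I].

Left side: [I^-2 L^2 M T^-3]
Right side: [I^-2]

The two sides have different dimensions, so the equation is NOT dimensionally consistent.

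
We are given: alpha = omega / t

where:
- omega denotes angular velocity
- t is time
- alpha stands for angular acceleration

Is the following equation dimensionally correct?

Yes

omega (angular velocity) has dimensions [T^-1].
t (time) has dimensions [T].
alpha (angular acceleration) has dimensions [T^-2].

Left side: [T^-2]
Right side: [T^-2]

Both sides have the same dimensions, so the equation is dimensionally consistent.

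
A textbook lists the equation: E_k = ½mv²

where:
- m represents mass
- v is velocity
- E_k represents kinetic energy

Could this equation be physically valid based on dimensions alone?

Yes

m (mass) has dimensions [M].
v (velocity) has dimensions [L T^-1].
E_k (kinetic energy) has dimensions [L^2 M T^-2].

Left side: [L^2 M T^-2]
Right side: [L^2 M T^-2]

Both sides have the same dimensions, so the equation is dimensionally consistent.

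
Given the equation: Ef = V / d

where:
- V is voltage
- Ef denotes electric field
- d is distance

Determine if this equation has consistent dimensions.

Yes

V (voltage) has dimensions [I^-1 L^2 M T^-3].
Ef (electric field) has dimensions [I^-1 L M T^-3].
d (distance) has dimensions [L].

Left side: [I^-1 L M T^-3]
Right side: [I^-1 L M T^-3]

Both sides have the same dimensions, so the equation is dimensionally consistent.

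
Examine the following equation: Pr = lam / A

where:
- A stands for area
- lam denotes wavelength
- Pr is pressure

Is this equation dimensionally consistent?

No

A (area) has dimensions [L^2].
lam (wavelength) has dimensions [L].
Pr (pressure) has dimensions [L^-1 M T^-2].

Left side: [L^-1 M T^-2]
Right side: [L^-1]

The two sides have different dimensions, so the equation is NOT dimensionally consistent.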